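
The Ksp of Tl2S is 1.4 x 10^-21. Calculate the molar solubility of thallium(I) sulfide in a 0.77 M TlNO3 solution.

2.4 × 10^-21 M

Tl2S(s) ⇌ 2 Tl^+ + S^2-
Ksp = [Tl^+]^2[S^2-]
If s mol/L dissolves here, [Tl^+] = 0.77 + 2s ≈ 0.77, [S^2-] = s (common-ion effect: Tl^+ is already 0.77 M).
Ksp ≈ (0.77)^2 × s
s = 2.4 × 10^-21 M
Check: 2s = 4.7 × 10^-21 ≪ 0.77, so the approximation is valid.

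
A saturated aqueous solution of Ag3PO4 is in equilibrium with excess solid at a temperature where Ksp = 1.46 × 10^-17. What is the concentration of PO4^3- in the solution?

Ag3PO4(s) ⇌ 3 Ag^+(aq) + PO4^3-(aq)
Ksp = [Ag^+]^3[PO4^3-]
With molar solubility s: [Ag^+] = 3s, [PO4^3-] = s.
So Ksp = (3s)^3 × s = 27s^4
Solving, s = (1.46 × 10^-17/27)^(1/4) = 2.712 x 10^-5 M
[PO4^3-] = s = 2.71 × 10^-5 M

[PO4^3-] = 2.71 x 10^-5 M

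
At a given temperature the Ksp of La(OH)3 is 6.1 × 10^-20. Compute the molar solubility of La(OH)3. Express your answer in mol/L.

6.9 × 10^-6 M

La(OH)3(s) <=> La^3+ + 3 OH^-
Ksp = [La^3+][OH^-]^3
With molar solubility s: [La^3+] = s, [OH^-] = 3s.
Substituting: Ksp = s(3s)^3 = 27s^4
s^4 = 6.1 × 10^-20 / 27, so s = 6.9 x 10^-6 M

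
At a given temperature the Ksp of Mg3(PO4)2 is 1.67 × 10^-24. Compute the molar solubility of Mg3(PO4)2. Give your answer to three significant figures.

s ≈ 6.88 × 10^-6 M

Mg3(PO4)2(s) ⇌ 3 Mg^2+ + 2 PO4^3-
Ksp = [Mg^2+]^3[PO4^3-]^2
Let s = molar solubility. Then [Mg^2+] = 3s and [PO4^3-] = 2s.
Substituting: Ksp = (3s)^3(2s)^2 = 108s^5
Solving, s = (1.67 × 10^-24/108)^(1/5) = 6.88 x 10^-6 M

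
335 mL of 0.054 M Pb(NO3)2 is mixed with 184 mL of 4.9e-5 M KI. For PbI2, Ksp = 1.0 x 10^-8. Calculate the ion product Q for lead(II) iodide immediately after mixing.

Q = 1.1 x 10^-11

Total volume = 335 + 184 = 519 mL.
[Pb^2+] = 5.4 x 10^-2 × (335/519) = 3.49 x 10^-2 M
[I^-] = 4.9 x 10^-5 × (184/519) = 1.74 × 10^-5 M
PbI2(s) <=> Pb^2+ + 2 I^-, so Q = [Pb^2+][I^-]^2
Q = (3.49 × 10^-2)(1.74 × 10^-5)^2 = 1.1 × 10^-11
Q < Ksp, so no precipitate of PbI2 forms.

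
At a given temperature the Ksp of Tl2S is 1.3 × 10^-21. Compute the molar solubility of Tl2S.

Tl2S(s) <=> 2 Tl^+ + S^2-
Ksp = [Tl^+]^2[S^2-]
For each mole of Tl2S that dissolves: [Tl^+] = 2s, [S^2-] = s.
Ksp = (2s)^2s = 4s^3
Solving, s = (1.3 × 10^-21/4)^(1/3) = 6.9 × 10^-8 M

s ≈ 6.9 × 10^-8 M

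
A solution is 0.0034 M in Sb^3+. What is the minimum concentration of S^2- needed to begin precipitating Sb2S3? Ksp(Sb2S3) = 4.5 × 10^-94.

[S^2-] ≈ 3.4e-30 M

Sb2S3(s) <=> 2 Sb^3+ + 3 S^2-
Ksp = [Sb^3+]^2[S^2-]^3
Precipitation begins when Q = Ksp. With [Sb^3+] = 0.0034 M:
4.5 × 10^-94 = (0.0034)^2 × [S^2-]^3
[S^2-] = (4.5 × 10^-94 / 1.16 x 10^-5)^(1/3) = 3.4 x 10^-30 M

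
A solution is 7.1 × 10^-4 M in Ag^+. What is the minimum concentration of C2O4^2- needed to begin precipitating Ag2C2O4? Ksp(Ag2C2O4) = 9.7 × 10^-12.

Ag2C2O4(s) <=> 2 Ag^+(aq) + C2O4^2-(aq)
Ksp = [Ag^+]^2[C2O4^2-]
Precipitation begins when Q = Ksp. With [Ag^+] = 7.1 × 10^-4 M:
9.7 × 10^-12 = (7.1 × 10^-4)^2 × [C2O4^2-]
[C2O4^2-] = (9.7 × 10^-12 / 5.04 × 10^-7) = 1.9 × 10^-5 M

[C2O4^2-] ≈ 1.9e-5 M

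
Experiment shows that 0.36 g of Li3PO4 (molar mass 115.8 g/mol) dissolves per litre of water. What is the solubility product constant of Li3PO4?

Molar solubility s = (3.6 × 10^-1 g/L) / (115.8 g/mol) = 3.11 × 10^-3 M.
Li3PO4(s) ⇌ 3 Li^+ + PO4^3-
Let s = molar solubility. Then [Li^+] = 3s and [PO4^3-] = s.
Ksp = [Li^+]^3[PO4^3-]
Ksp = (3s)^3s = 27s^4
With s = 3.11 x 10^-3: Ksp = 2.5 x 10^-9

2.5 × 10^-9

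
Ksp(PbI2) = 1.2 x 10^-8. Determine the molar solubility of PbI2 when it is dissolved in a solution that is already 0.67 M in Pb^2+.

PbI2(s) <=> Pb^2+ + 2 I^-
Ksp = [Pb^2+][I^-]^2
Let s be the molar solubility in this solution. [Pb^2+] = 0.67 + s ≈ 0.67, [I^-] = 2s (since the Pb^2+ already present dominates).
Ksp ≈ 0.67 × (2s)^2
s = 6.7 x 10^-5 M
Check: s = 6.7 x 10^-5 ≪ 0.67, so the approximation is valid.

6.7e-5 M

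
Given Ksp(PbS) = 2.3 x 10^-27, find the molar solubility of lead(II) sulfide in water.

PbS(s) ⇌ Pb^2+ + S^2-
Ksp = [Pb^2+][S^2-]
If s mol/L of PbS dissolves, [Pb^2+] = s and [S^2-] = s.
Ksp = s × s = s^2
s = (2.3 x 10^-27)^(1/2) = 4.8 x 10^-14 M

4.8 × 10^-14 M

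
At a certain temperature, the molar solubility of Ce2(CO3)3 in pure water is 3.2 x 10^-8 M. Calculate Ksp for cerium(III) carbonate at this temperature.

Ce2(CO3)3(s) ⇌ 2 Ce^3+ + 3 CO3^2-
If s mol/L of Ce2(CO3)3 dissolves, [Ce^3+] = 2s and [CO3^2-] = 3s.
Ksp = [Ce^3+]^2[CO3^2-]^3
Ksp = (2s)^2(3s)^3 = 108s^5
With s = 3.2 x 10^-8: Ksp = 3.6 x 10^-36

3.6 × 10^-36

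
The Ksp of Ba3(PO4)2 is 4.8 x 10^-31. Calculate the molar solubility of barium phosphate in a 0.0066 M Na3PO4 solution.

7.4e-10 M

Ba3(PO4)2(s) ⇌ 3 Ba^2+(aq) + 2 PO4^3-(aq)
Ksp = [Ba^2+]^3[PO4^3-]^2
Let s = moles of Ba3(PO4)2 that dissolve per litre. [Ba^2+] = 3s, [PO4^3-] = 0.0066 + 2s ≈ 0.0066 (common-ion effect: PO4^3- is already 0.0066 M).
Ksp ≈ (3s)^3 × (0.0066)^2
s = 7.4 × 10^-10 M
Check: 2s = 1.5 × 10^-9 ≪ 0.0066, so the approximation is valid.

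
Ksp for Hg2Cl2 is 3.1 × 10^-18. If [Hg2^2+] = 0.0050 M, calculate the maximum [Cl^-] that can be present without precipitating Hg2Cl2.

Hg2Cl2(s) ⇌ Hg2^2+ + 2 Cl^-
Ksp = [Hg2^2+][Cl^-]^2
Precipitation begins when Q = Ksp. With [Hg2^2+] = 0.0050 M:
3.1 × 10^-18 = (0.0050) × [Cl^-]^2
[Cl^-] = (3.1 × 10^-18 / 5.0 x 10^-3)^(1/2) = 2.5 × 10^-8 M

[Cl^-] ≈ 2.5e-8 M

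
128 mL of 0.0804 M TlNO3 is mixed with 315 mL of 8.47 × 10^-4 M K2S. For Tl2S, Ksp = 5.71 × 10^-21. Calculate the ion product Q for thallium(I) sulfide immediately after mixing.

Q = 3.25 × 10^-7

Total volume = 128 + 315 = 443 mL.
[Tl^+] = 8.04 × 10^-2 × (128/443) = 2.323 x 10^-2 M
[S^2-] = 8.47 x 10^-4 × (315/443) = 6.023 x 10^-4 M
Tl2S(s) ⇌ 2 Tl^+ + S^2-, so Q = [Tl^+]^2[S^2-]
Q = (2.323 × 10^-2)^2(6.023 × 10^-4) = 3.25 × 10^-7
Q > Ksp, so Tl2S will precipitate.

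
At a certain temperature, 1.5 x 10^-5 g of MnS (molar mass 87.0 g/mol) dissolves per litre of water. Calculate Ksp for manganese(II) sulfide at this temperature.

Molar solubility s = (1.5 × 10^-5 g/L) / (87.0 g/mol) = 1.72 × 10^-7 M.
MnS(s) ⇌ Mn^2+(aq) + S^2-(aq)
Let s = molar solubility. Then [Mn^2+] = s and [S^2-] = s.
Ksp = [Mn^2+][S^2-]
Ksp = (s)(s) = s^2
With s = 1.72 × 10^-7: Ksp = 3.0 × 10^-14

Ksp = 3.0 x 10^-14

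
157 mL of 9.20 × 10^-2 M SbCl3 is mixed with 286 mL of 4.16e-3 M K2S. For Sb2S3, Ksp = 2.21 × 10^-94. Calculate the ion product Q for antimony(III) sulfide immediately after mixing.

Total volume = 157 + 286 = 443 mL.
[Sb^3+] = 9.20 × 10^-2 × (157/443) = 3.260 x 10^-2 M
[S^2-] = 4.16 × 10^-3 × (286/443) = 2.686 x 10^-3 M
Sb2S3(s) ⇌ 2 Sb^3+(aq) + 3 S^2-(aq), so Q = [Sb^3+]^2[S^2-]^3
Q = (3.260 × 10^-2)^2(2.686 × 10^-3)^3 = 2.06 × 10^-11
Q > Ksp, so Sb2S3 will precipitate.

2.06 × 10^-11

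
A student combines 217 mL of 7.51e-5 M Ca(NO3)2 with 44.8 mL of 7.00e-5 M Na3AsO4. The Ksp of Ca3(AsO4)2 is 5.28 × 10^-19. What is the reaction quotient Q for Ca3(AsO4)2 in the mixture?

3.46 × 10^-23

Total volume = 217 + 44.8 = 261.8 mL.
[Ca^2+] = 7.51 × 10^-5 × (217/261.8) = 6.225 × 10^-5 M
[AsO4^3-] = 7.00 × 10^-5 × (44.8/261.8) = 1.198 × 10^-5 M
Ca3(AsO4)2(s) ⇌ 3 Ca^2+ + 2 AsO4^3-, so Q = [Ca^2+]^3[AsO4^3-]^2
Q = (6.225 x 10^-5)^3(1.198 x 10^-5)^2 = 3.46 × 10^-23
Q < Ksp, so no precipitate of Ca3(AsO4)2 forms.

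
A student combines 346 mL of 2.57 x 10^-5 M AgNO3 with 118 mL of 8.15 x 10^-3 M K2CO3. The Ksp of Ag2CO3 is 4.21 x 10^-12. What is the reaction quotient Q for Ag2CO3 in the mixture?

Total volume = 346 + 118 = 464 mL.
[Ag^+] = 2.57 × 10^-5 × (346/464) = 1.916 × 10^-5 M
[CO3^2-] = 8.15 × 10^-3 × (118/464) = 2.073 × 10^-3 M
Ag2CO3(s) ⇌ 2 Ag^+(aq) + CO3^2-(aq), so Q = [Ag^+]^2[CO3^2-]
Q = (1.916 × 10^-5)^2(2.073 x 10^-3) = 7.61 × 10^-13
Q < Ksp, so no precipitate of Ag2CO3 forms.

Q = 7.61e-13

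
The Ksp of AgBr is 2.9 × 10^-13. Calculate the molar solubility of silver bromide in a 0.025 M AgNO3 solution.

1.2e-11 M

AgBr(s) ⇌ Ag^+(aq) + Br^-(aq)
Ksp = [Ag^+][Br^-]
Let s be the molar solubility in this solution. [Ag^+] = 0.025 + s ≈ 0.025, [Br^-] = s (Ksp is small, so little additional dissolves).
Ksp ≈ 0.025 × s
s = 1.2 × 10^-11 M
Check: s = 1.2 × 10^-11 ≪ 0.025, so the approximation is valid.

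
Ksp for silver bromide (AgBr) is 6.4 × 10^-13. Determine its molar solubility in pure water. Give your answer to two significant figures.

AgBr(s) <=> Ag^+ + Br^-
Ksp = [Ag^+][Br^-]
For each mole of AgBr that dissolves: [Ag^+] = s, [Br^-] = s.
Ksp = (s)(s) = s^2
s = (6.4 × 10^-13)^(1/2) = 8.0 × 10^-7 M

s ≈ 8.0 × 10^-7 M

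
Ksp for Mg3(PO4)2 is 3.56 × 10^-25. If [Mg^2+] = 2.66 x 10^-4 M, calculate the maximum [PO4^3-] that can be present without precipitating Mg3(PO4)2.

[PO4^3-] ≈ 1.38e-7 M

Mg3(PO4)2(s) <=> 3 Mg^2+ + 2 PO4^3-
Ksp = [Mg^2+]^3[PO4^3-]^2
Precipitation begins when Q = Ksp. With [Mg^2+] = 2.66 x 10^-4 M:
3.56 × 10^-25 = (2.66 x 10^-4)^3 × [PO4^3-]^2
[PO4^3-] = (3.56 × 10^-25 / 1.882 x 10^-11)^(1/2) = 1.38 x 10^-7 M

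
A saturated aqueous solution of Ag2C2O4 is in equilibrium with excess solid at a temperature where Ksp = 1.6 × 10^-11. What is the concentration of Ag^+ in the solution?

[Ag^+] = 3.2 × 10^-4 M

Ag2C2O4(s) ⇌ 2 Ag^+(aq) + C2O4^2-(aq)
Ksp = [Ag^+]^2[C2O4^2-]
With molar solubility s: [Ag^+] = 2s, [C2O4^2-] = s.
So Ksp = (2s)^2 × s = 4s^3
Solving, s = (1.6 × 10^-11/4)^(1/3) = 1.59 × 10^-4 M
[Ag^+] = 2s = 3.2 × 10^-4 M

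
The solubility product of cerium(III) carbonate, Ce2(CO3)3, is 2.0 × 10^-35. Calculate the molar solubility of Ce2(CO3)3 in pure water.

s ≈ 4.5e-8 M

Ce2(CO3)3(s) ⇌ 2 Ce^3+ + 3 CO3^2-
Ksp = [Ce^3+]^2[CO3^2-]^3
Let s = molar solubility. Then [Ce^3+] = 2s and [CO3^2-] = 3s.
Ksp = (2s)^2(3s)^3 = 108s^5
s = (2.0 × 10^-35 / 108)^(1/5) = 4.5 × 10^-8 M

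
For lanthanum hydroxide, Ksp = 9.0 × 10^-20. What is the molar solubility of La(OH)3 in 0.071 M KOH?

s = 2.5 × 10^-16 M

La(OH)3(s) ⇌ La^3+ + 3 OH^-
Ksp = [La^3+][OH^-]^3
Let s be the molar solubility in this solution. [La^3+] = s, [OH^-] = 0.071 + 3s ≈ 0.071 (Ksp is small, so little additional dissolves).
Ksp ≈ s × (0.071)^3
s = 2.5 × 10^-16 M
Check: 3s = 7.5 x 10^-16 ≪ 0.071, so the approximation is valid.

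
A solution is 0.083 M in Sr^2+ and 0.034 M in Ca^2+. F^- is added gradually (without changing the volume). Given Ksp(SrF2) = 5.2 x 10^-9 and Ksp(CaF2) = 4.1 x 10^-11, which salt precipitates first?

CaF2

Precipitation of each salt starts when its ion product equals its Ksp.
For SrF2: 5.2 x 10^-9 = 0.083 × [F^-]^2  ⇒  [F^-] = 2.5 × 10^-4 M.
For CaF2: 4.1 x 10^-11 = 0.034 × [F^-]^2  ⇒  [F^-] = 3.5 × 10^-5 M.
The salt with the lower threshold [F^-] precipitates first: CaF2.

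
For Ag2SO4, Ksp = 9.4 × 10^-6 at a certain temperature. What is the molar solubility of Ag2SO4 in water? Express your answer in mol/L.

s ≈ 1.3e-2 M

Ag2SO4(s) ⇌ 2 Ag^+(aq) + SO4^2-(aq)
Ksp = [Ag^+]^2[SO4^2-]
Let s = molar solubility. Then [Ag^+] = 2s and [SO4^2-] = s.
Ksp = (2s)^2s = 4s^3
Solving, s = (9.4 × 10^-6/4)^(1/3) = 1.3 × 10^-2 M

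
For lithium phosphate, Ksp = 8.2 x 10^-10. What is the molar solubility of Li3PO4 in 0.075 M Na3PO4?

Li3PO4(s) <=> 3 Li^+ + PO4^3-
Ksp = [Li^+]^3[PO4^3-]
If s mol/L dissolves here, [Li^+] = 3s, [PO4^3-] = 0.075 + s ≈ 0.075 (common-ion effect: PO4^3- is already 0.075 M).
Ksp ≈ (3s)^3 × 0.075
s = 7.4 × 10^-4 M
Check: s = 7.4 × 10^-4 ≪ 0.075, so the approximation is valid.

s ≈ 7.4 x 10^-4 M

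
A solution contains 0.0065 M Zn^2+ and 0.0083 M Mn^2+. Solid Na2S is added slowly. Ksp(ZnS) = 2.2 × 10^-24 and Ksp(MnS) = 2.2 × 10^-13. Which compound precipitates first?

Each salt begins to precipitate when Q = Ksp, i.e. when [S^2-] reaches its threshold.
For ZnS: 2.2 × 10^-24 = 0.0065 × [S^2-]  ⇒  [S^2-] = 3.4 x 10^-22 M.
For MnS: 2.2 × 10^-13 = 0.0083 × [S^2-]  ⇒  [S^2-] = 2.7 × 10^-11 M.
The salt with the lower threshold [S^2-] precipitates first: ZnS.

ZnS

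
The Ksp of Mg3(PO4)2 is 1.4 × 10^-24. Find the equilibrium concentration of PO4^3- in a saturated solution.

[PO4^3-] = 1.3 × 10^-5 M

Mg3(PO4)2(s) <=> 3 Mg^2+ + 2 PO4^3-
Ksp = [Mg^2+]^3[PO4^3-]^2
For each mole of Mg3(PO4)2 that dissolves: [Mg^2+] = 3s, [PO4^3-] = 2s.
Substituting: Ksp = (3s)^3(2s)^2 = 108s^5
s^5 = 1.4 × 10^-24 / 108, so s = 6.65 × 10^-6 M
[PO4^3-] = 2s = 1.3 x 10^-5 M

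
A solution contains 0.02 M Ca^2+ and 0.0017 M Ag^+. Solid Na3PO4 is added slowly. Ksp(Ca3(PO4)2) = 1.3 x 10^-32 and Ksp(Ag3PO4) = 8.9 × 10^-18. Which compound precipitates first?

Precipitation of each salt starts when its ion product equals its Ksp.
For Ca3(PO4)2: 1.3 x 10^-32 = (0.02)^3 × [PO4^3-]^2  ⇒  [PO4^3-] = 4.0 × 10^-14 M.
For Ag3PO4: 8.9 × 10^-18 = (0.0017)^3 × [PO4^3-]  ⇒  [PO4^3-] = 1.8 × 10^-9 M.
The salt with the lower threshold [PO4^3-] precipitates first: Ca3(PO4)2.

Ca3(PO4)2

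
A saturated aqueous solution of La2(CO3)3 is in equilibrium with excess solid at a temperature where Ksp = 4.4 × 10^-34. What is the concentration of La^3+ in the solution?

[La^3+] = 1.7e-7 M

La2(CO3)3(s) <=> 2 La^3+(aq) + 3 CO3^2-(aq)
Ksp = [La^3+]^2[CO3^2-]^3
With molar solubility s: [La^3+] = 2s, [CO3^2-] = 3s.
Ksp = (2s)^2(3s)^3 = 108s^5
s = (4.4 × 10^-34 / 108)^(1/5) = 8.36 × 10^-8 M
[La^3+] = 2s = 1.7 x 10^-7 M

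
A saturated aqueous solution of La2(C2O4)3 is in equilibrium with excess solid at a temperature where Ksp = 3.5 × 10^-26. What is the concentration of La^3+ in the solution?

La2(C2O4)3(s) ⇌ 2 La^3+(aq) + 3 C2O4^2-(aq)
Ksp = [La^3+]^2[C2O4^2-]^3
If s mol/L of La2(C2O4)3 dissolves, [La^3+] = 2s and [C2O4^2-] = 3s.
Ksp = (2s)^2(3s)^3 = 108s^5
Solving, s = (3.5 × 10^-26/108)^(1/5) = 3.18 x 10^-6 M
[La^3+] = 2s = 6.4 × 10^-6 M

[La^3+] = 6.4 x 10^-6 M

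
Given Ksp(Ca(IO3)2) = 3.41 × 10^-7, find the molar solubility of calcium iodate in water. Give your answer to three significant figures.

Ca(IO3)2(s) ⇌ Ca^2+ + 2 IO3^-
Ksp = [Ca^2+][IO3^-]^2
Let s = molar solubility. Then [Ca^2+] = s and [IO3^-] = 2s.
So Ksp = s × (2s)^2 = 4s^3
s = (3.41 × 10^-7 / 4)^(1/3) = 4.40 x 10^-3 M

4.40 x 10^-3 M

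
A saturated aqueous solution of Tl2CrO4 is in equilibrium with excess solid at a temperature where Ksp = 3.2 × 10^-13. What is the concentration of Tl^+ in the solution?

Tl2CrO4(s) <=> 2 Tl^+(aq) + CrO4^2-(aq)
Ksp = [Tl^+]^2[CrO4^2-]
If s mol/L of Tl2CrO4 dissolves, [Tl^+] = 2s and [CrO4^2-] = s.
Ksp = (2s)^2s = 4s^3
s = (3.2 × 10^-13 / 4)^(1/3) = 4.31 × 10^-5 M
[Tl^+] = 2s = 8.6 × 10^-5 M

[Tl^+] = 8.6 x 10^-5 M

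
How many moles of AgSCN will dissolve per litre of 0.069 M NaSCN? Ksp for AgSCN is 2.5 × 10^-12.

s ≈ 3.6 × 10^-11 M

AgSCN(s) ⇌ Ag^+ + SCN^-
Ksp = [Ag^+][SCN^-]
Let s be the molar solubility in this solution. [Ag^+] = s, [SCN^-] = 0.069 + s ≈ 0.069 (since SCN^- from NaSCN dominates).
Ksp ≈ s × 0.069
s = 3.6 × 10^-11 M
Check: s = 3.6 x 10^-11 ≪ 0.069, so the approximation is valid.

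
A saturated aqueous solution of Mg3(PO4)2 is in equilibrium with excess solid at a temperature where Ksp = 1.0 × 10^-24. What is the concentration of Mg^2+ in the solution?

Mg3(PO4)2(s) ⇌ 3 Mg^2+(aq) + 2 PO4^3-(aq)
Ksp = [Mg^2+]^3[PO4^3-]^2
Let s = molar solubility. Then [Mg^2+] = 3s and [PO4^3-] = 2s.
Substituting: Ksp = (3s)^3(2s)^2 = 108s^5
Solving, s = (1.0 × 10^-24/108)^(1/5) = 6.21 × 10^-6 M
[Mg^2+] = 3s = 1.9 x 10^-5 M

1.9 × 10^-5 M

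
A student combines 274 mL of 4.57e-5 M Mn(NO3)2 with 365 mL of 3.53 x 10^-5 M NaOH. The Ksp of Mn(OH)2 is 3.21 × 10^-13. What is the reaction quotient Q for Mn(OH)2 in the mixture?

7.97 × 10^-15

Total volume = 274 + 365 = 639 mL.
[Mn^2+] = 4.57 x 10^-5 × (274/639) = 1.960 × 10^-5 M
[OH^-] = 3.53 × 10^-5 × (365/639) = 2.016 x 10^-5 M
Mn(OH)2(s) ⇌ Mn^2+ + 2 OH^-, so Q = [Mn^2+][OH^-]^2
Q = (1.960 × 10^-5)(2.016 × 10^-5)^2 = 7.97 × 10^-15
Q < Ksp, so no precipitate of Mn(OH)2 forms.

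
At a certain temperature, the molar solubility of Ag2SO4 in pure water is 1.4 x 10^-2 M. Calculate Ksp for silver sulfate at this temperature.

Ag2SO4(s) ⇌ 2 Ag^+ + SO4^2-
Let s = molar solubility. Then [Ag^+] = 2s and [SO4^2-] = s.
Ksp = [Ag^+]^2[SO4^2-]
So Ksp = (2s)^2 × s = 4s^3
Ksp = 4 × (1.4 × 10^-2)^3 = 1.1 × 10^-5

Ksp ≈ 1.1 × 10^-5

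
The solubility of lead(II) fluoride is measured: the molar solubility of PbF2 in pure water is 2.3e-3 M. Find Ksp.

PbF2(s) <=> Pb^2+(aq) + 2 F^-(aq)
For each mole of PbF2 that dissolves: [Pb^2+] = s, [F^-] = 2s.
Ksp = [Pb^2+][F^-]^2
Ksp = s(2s)^2 = 4s^3
With s = 2.3 x 10^-3: Ksp = 4.9 x 10^-8

Ksp ≈ 4.9 × 10^-8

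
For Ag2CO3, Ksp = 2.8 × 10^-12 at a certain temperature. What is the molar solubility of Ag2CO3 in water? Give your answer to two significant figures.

Ag2CO3(s) ⇌ 2 Ag^+ + CO3^2-
Ksp = [Ag^+]^2[CO3^2-]
For each mole of Ag2CO3 that dissolves: [Ag^+] = 2s, [CO3^2-] = s.
Substituting: Ksp = (2s)^2s = 4s^3
Solving, s = (2.8 × 10^-12/4)^(1/3) = 8.9 × 10^-5 M

s = 8.9e-5 M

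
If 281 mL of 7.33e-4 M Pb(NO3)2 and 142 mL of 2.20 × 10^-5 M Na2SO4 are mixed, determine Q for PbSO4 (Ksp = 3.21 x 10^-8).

Q = 3.60 × 10^-9

Total volume = 281 + 142 = 423 mL.
[Pb^2+] = 7.33 × 10^-4 × (281/423) = 4.869 × 10^-4 M
[SO4^2-] = 2.20 × 10^-5 × (142/423) = 7.385 × 10^-6 M
PbSO4(s) ⇌ Pb^2+(aq) + SO4^2-(aq), so Q = [Pb^2+][SO4^2-]
Q = (4.869 × 10^-4)(7.385 × 10^-6) = 3.60 × 10^-9
Q < Ksp, so no precipitate of PbSO4 forms.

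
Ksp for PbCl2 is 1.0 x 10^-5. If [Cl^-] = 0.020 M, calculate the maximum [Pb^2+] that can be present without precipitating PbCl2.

PbCl2(s) <=> Pb^2+ + 2 Cl^-
Ksp = [Pb^2+][Cl^-]^2
Precipitation begins when Q = Ksp. With [Cl^-] = 0.020 M:
1.0 x 10^-5 = (0.020)^2 × [Pb^2+]
[Pb^2+] = (1.0 x 10^-5 / 4.00 × 10^-4) = 2.5 × 10^-2 M

[Pb^2+] ≈ 0.025 M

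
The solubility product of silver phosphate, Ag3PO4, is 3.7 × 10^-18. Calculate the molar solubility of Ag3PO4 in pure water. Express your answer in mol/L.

1.9e-5 M

Ag3PO4(s) ⇌ 3 Ag^+ + PO4^3-
Ksp = [Ag^+]^3[PO4^3-]
With molar solubility s: [Ag^+] = 3s, [PO4^3-] = s.
So Ksp = (3s)^3 × s = 27s^4
s = (3.7 × 10^-18 / 27)^(1/4) = 1.9 x 10^-5 M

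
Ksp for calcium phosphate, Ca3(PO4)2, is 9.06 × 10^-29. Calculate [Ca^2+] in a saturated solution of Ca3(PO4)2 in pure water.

Ca3(PO4)2(s) ⇌ 3 Ca^2+ + 2 PO4^3-
Ksp = [Ca^2+]^3[PO4^3-]^2
With molar solubility s: [Ca^2+] = 3s, [PO4^3-] = 2s.
Ksp = (3s)^3(2s)^2 = 108s^5
s^5 = 9.06 × 10^-29 / 108, so s = 9.655 × 10^-7 M
[Ca^2+] = 3s = 2.90 x 10^-6 M

[Ca^2+] ≈ 2.90e-6 M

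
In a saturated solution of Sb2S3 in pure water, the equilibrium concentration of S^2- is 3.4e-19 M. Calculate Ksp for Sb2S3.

2.0 × 10^-93

Sb2S3(s) ⇌ 2 Sb^3+ + 3 S^2-
Stoichiometry gives [Sb^3+] = (2/3)[S^2-] = 2.27 × 10^-19 M.
Ksp = [Sb^3+]^2[S^2-]^3
Ksp = (2.27 × 10^-19)^2 × (3.4 × 10^-19)^3 = 2.0 × 10^-93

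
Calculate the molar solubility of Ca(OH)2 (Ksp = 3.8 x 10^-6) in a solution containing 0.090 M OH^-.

Ca(OH)2(s) ⇌ Ca^2+ + 2 OH^-
Ksp = [Ca^2+][OH^-]^2
If s mol/L dissolves here, [Ca^2+] = s, [OH^-] = 0.090 + 2s ≈ 0.090 (since the OH^- already present dominates).
Ksp ≈ s × (0.090)^2
s = 4.7 × 10^-4 M
Check: 2s = 9.4 × 10^-4 ≪ 0.090, so the approximation is valid.

4.7 × 10^-4 M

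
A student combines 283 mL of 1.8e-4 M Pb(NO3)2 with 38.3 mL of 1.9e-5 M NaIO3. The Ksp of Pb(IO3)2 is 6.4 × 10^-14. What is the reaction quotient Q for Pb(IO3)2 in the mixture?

Q = 8.1 × 10^-16

Total volume = 283 + 38.3 = 321.3 mL.
[Pb^2+] = 1.8 × 10^-4 × (283/321.3) = 1.59 × 10^-4 M
[IO3^-] = 1.9 × 10^-5 × (38.3/321.3) = 2.26 × 10^-6 M
Pb(IO3)2(s) <=> Pb^2+ + 2 IO3^-, so Q = [Pb^2+][IO3^-]^2
Q = (1.59 × 10^-4)(2.26 x 10^-6)^2 = 8.1 × 10^-16
Q < Ksp, so no precipitate of Pb(IO3)2 forms.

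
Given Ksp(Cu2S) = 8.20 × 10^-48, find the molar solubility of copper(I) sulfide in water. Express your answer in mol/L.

s = 1.27e-16 M

Cu2S(s) <=> 2 Cu^+ + S^2-
Ksp = [Cu^+]^2[S^2-]
If s mol/L of Cu2S dissolves, [Cu^+] = 2s and [S^2-] = s.
Substituting: Ksp = (2s)^2s = 4s^3
s = (8.20 × 10^-48 / 4)^(1/3) = 1.27 × 10^-16 M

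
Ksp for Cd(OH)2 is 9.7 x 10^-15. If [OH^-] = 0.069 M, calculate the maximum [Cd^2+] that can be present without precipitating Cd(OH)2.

Cd(OH)2(s) <=> Cd^2+ + 2 OH^-
Ksp = [Cd^2+][OH^-]^2
Precipitation begins when Q = Ksp. With [OH^-] = 0.069 M:
9.7 x 10^-15 = (0.069)^2 × [Cd^2+]
[Cd^2+] = (9.7 x 10^-15 / 4.76 × 10^-3) = 2.0 x 10^-12 M

[Cd^2+] = 2.0 × 10^-12 M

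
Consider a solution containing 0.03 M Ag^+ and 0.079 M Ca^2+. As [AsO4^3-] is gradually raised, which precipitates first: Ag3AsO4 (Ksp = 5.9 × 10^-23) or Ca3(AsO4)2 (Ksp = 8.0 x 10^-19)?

Precipitation of each salt starts when its ion product equals its Ksp.
For Ag3AsO4: 5.9 × 10^-23 = (0.03)^3 × [AsO4^3-]  ⇒  [AsO4^3-] = 2.2 × 10^-18 M.
For Ca3(AsO4)2: 8.0 x 10^-19 = (0.079)^3 × [AsO4^3-]^2  ⇒  [AsO4^3-] = 4.0 x 10^-8 M.
The salt with the lower threshold [AsO4^3-] precipitates first: Ag3AsO4.

Ag3AsO4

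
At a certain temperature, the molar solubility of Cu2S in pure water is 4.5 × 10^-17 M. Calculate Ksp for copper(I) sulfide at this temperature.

Ksp ≈ 3.6 x 10^-49

Cu2S(s) ⇌ 2 Cu^+(aq) + S^2-(aq)
With molar solubility s: [Cu^+] = 2s, [S^2-] = s.
Ksp = [Cu^+]^2[S^2-]
So Ksp = (2s)^2 × s = 4s^3
Ksp = 4 × (4.5 × 10^-17)^3 = 3.6 × 10^-49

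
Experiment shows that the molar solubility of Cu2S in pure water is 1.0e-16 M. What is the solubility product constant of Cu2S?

4.0 × 10^-48

Cu2S(s) ⇌ 2 Cu^+ + S^2-
Let s = molar solubility. Then [Cu^+] = 2s and [S^2-] = s.
Ksp = [Cu^+]^2[S^2-]
Ksp = (2s)^2s = 4s^3
With s = 1.0 x 10^-16: Ksp = 4.0 × 10^-48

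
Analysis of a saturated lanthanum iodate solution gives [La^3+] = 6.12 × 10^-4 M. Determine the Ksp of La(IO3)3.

La(IO3)3(s) ⇌ La^3+ + 3 IO3^-
Stoichiometry gives [IO3^-] = (3/1)[La^3+] = 1.836 × 10^-3 M.
Ksp = [La^3+][IO3^-]^3
Ksp = 6.12 × 10^-4 × (1.836 × 10^-3)^3 = 3.79 x 10^-12

Ksp = 3.79e-12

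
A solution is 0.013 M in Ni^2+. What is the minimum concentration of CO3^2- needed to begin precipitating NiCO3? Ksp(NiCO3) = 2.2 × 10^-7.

NiCO3(s) <=> Ni^2+(aq) + CO3^2-(aq)
Ksp = [Ni^2+][CO3^2-]
Precipitation begins when Q = Ksp. With [Ni^2+] = 0.013 M:
2.2 × 10^-7 = (0.013) × [CO3^2-]
[CO3^2-] = (2.2 × 10^-7 / 1.3 × 10^-2) = 1.7 × 10^-5 M

1.7e-5 M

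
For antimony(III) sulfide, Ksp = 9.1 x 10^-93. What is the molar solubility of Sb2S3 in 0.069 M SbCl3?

Sb2S3(s) <=> 2 Sb^3+ + 3 S^2-
Ksp = [Sb^3+]^2[S^2-]^3
Let s be the molar solubility in this solution. [Sb^3+] = 0.069 + 2s ≈ 0.069, [S^2-] = 3s (common-ion effect: Sb^3+ is already 0.069 M).
Ksp ≈ (0.069)^2 × (3s)^3
s = 4.1 x 10^-31 M
Check: 2s = 8.3 x 10^-31 ≪ 0.069, so the approximation is valid.

s = 4.1 × 10^-31 M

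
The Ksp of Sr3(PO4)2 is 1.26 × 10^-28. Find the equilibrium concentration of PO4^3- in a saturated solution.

Sr3(PO4)2(s) <=> 3 Sr^2+ + 2 PO4^3-
Ksp = [Sr^2+]^3[PO4^3-]^2
Let s = molar solubility. Then [Sr^2+] = 3s and [PO4^3-] = 2s.
So Ksp = (3s)^3 × (2s)^2 = 108s^5
s = (1.26 × 10^-28 / 108)^(1/5) = 1.031 × 10^-6 M
[PO4^3-] = 2s = 2.06 × 10^-6 M

[PO4^3-] ≈ 2.06 × 10^-6 M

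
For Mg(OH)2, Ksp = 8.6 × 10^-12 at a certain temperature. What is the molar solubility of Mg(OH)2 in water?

Mg(OH)2(s) ⇌ Mg^2+(aq) + 2 OH^-(aq)
Ksp = [Mg^2+][OH^-]^2
For each mole of Mg(OH)2 that dissolves: [Mg^2+] = s, [OH^-] = 2s.
Ksp = s(2s)^2 = 4s^3
s = (8.6 × 10^-12 / 4)^(1/3) = 1.3 × 10^-4 M

s ≈ 1.3 × 10^-4 M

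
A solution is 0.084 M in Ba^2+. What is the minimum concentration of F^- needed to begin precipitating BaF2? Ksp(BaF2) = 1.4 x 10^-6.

BaF2(s) <=> Ba^2+ + 2 F^-
Ksp = [Ba^2+][F^-]^2
Precipitation begins when Q = Ksp. With [Ba^2+] = 0.084 M:
1.4 x 10^-6 = (0.084) × [F^-]^2
[F^-] = (1.4 x 10^-6 / 8.4 × 10^-2)^(1/2) = 4.1 × 10^-3 M

4.1 x 10^-3 M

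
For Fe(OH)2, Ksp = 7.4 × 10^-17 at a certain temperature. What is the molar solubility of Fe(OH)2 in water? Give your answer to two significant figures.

Fe(OH)2(s) ⇌ Fe^2+ + 2 OH^-
Ksp = [Fe^2+][OH^-]^2
For each mole of Fe(OH)2 that dissolves: [Fe^2+] = s, [OH^-] = 2s.
Substituting: Ksp = s(2s)^2 = 4s^3
s^3 = 7.4 × 10^-17 / 4, so s = 2.6 × 10^-6 M

s = 2.6 × 10^-6 M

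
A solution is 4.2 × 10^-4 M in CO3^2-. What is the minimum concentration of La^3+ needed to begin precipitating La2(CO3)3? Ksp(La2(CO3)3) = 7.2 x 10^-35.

[La^3+] ≈ 9.9 × 10^-13 M

La2(CO3)3(s) <=> 2 La^3+ + 3 CO3^2-
Ksp = [La^3+]^2[CO3^2-]^3
Precipitation begins when Q = Ksp. With [CO3^2-] = 4.2 × 10^-4 M:
7.2 x 10^-35 = (4.2 × 10^-4)^3 × [La^3+]^2
[La^3+] = (7.2 x 10^-35 / 7.41 × 10^-11)^(1/2) = 9.9 × 10^-13 M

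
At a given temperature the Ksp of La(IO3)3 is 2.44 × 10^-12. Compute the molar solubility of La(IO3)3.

La(IO3)3(s) ⇌ La^3+ + 3 IO3^-
Ksp = [La^3+][IO3^-]^3
Let s = molar solubility. Then [La^3+] = s and [IO3^-] = 3s.
Substituting: Ksp = s(3s)^3 = 27s^4
s^4 = 2.44 × 10^-12 / 27, so s = 5.48 × 10^-4 M

s = 5.48 × 10^-4 M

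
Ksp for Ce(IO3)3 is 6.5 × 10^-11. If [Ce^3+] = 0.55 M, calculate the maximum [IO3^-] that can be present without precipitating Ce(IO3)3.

Ce(IO3)3(s) ⇌ Ce^3+ + 3 IO3^-
Ksp = [Ce^3+][IO3^-]^3
Precipitation begins when Q = Ksp. With [Ce^3+] = 0.55 M:
6.5 × 10^-11 = (0.55) × [IO3^-]^3
[IO3^-] = (6.5 × 10^-11 / 5.5 × 10^-1)^(1/3) = 4.9 x 10^-4 M

[IO3^-] ≈ 4.9 × 10^-4 M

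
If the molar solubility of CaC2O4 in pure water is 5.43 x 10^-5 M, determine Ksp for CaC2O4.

2.95e-9

CaC2O4(s) ⇌ Ca^2+(aq) + C2O4^2-(aq)
With molar solubility s: [Ca^2+] = s, [C2O4^2-] = s.
Ksp = [Ca^2+][C2O4^2-]
Ksp = s^2
With s = 5.43 × 10^-5: Ksp = 2.95 x 10^-9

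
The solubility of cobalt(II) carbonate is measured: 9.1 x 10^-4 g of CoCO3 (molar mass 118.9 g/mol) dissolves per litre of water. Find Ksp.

Molar solubility s = (9.1 × 10^-4 g/L) / (118.9 g/mol) = 7.65 × 10^-6 M.
CoCO3(s) ⇌ Co^2+(aq) + CO3^2-(aq)
For each mole of CoCO3 that dissolves: [Co^2+] = s, [CO3^2-] = s.
Ksp = [Co^2+][CO3^2-]
Ksp = s^2
With s = 7.65 × 10^-6: Ksp = 5.9 x 10^-11

5.9 x 10^-11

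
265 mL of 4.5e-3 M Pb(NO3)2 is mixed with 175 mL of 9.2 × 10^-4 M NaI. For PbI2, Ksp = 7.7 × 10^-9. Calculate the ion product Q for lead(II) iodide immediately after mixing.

Total volume = 265 + 175 = 440 mL.
[Pb^2+] = 4.5 x 10^-3 × (265/440) = 2.71 × 10^-3 M
[I^-] = 9.2 × 10^-4 × (175/440) = 3.66 x 10^-4 M
PbI2(s) ⇌ Pb^2+ + 2 I^-, so Q = [Pb^2+][I^-]^2
Q = (2.71 × 10^-3)(3.66 × 10^-4)^2 = 3.6 × 10^-10
Q < Ksp, so no precipitate of PbI2 forms.

Q ≈ 3.6 × 10^-10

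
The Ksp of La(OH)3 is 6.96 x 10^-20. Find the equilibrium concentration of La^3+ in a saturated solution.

7.13 × 10^-6 M

La(OH)3(s) ⇌ La^3+(aq) + 3 OH^-(aq)
Ksp = [La^3+][OH^-]^3
If s mol/L of La(OH)3 dissolves, [La^3+] = s and [OH^-] = 3s.
Ksp = s(3s)^3 = 27s^4
s = (6.96 x 10^-20 / 27)^(1/4) = 7.125 × 10^-6 M
[La^3+] = s = 7.13 × 10^-6 M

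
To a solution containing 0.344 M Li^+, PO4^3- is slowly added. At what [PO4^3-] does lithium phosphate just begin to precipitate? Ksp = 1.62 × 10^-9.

[PO4^3-] = 3.98 x 10^-8 M

Li3PO4(s) ⇌ 3 Li^+(aq) + PO4^3-(aq)
Ksp = [Li^+]^3[PO4^3-]
Precipitation begins when Q = Ksp. With [Li^+] = 0.344 M:
1.62 × 10^-9 = (0.344)^3 × [PO4^3-]
[PO4^3-] = (1.62 × 10^-9 / 4.071 x 10^-2) = 3.98 × 10^-8 M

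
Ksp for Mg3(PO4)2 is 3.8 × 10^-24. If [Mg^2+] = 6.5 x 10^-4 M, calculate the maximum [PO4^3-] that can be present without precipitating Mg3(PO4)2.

Mg3(PO4)2(s) <=> 3 Mg^2+ + 2 PO4^3-
Ksp = [Mg^2+]^3[PO4^3-]^2
Precipitation begins when Q = Ksp. With [Mg^2+] = 6.5 x 10^-4 M:
3.8 × 10^-24 = (6.5 x 10^-4)^3 × [PO4^3-]^2
[PO4^3-] = (3.8 × 10^-24 / 2.75 × 10^-10)^(1/2) = 1.2 x 10^-7 M

[PO4^3-] = 1.2 x 10^-7 M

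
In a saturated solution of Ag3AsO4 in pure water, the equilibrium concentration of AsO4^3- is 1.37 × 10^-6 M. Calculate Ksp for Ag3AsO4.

Ag3AsO4(s) ⇌ 3 Ag^+(aq) + AsO4^3-(aq)
Stoichiometry gives [Ag^+] = (3/1)[AsO4^3-] = 4.110 x 10^-6 M.
Ksp = [Ag^+]^3[AsO4^3-]
Ksp = (4.110 × 10^-6)^3 × 1.37 × 10^-6 = 9.51 × 10^-23

9.51 x 10^-23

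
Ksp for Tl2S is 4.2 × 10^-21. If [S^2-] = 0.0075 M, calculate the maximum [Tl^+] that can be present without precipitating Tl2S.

Tl2S(s) <=> 2 Tl^+(aq) + S^2-(aq)
Ksp = [Tl^+]^2[S^2-]
Precipitation begins when Q = Ksp. With [S^2-] = 0.0075 M:
4.2 × 10^-21 = (0.0075) × [Tl^+]^2
[Tl^+] = (4.2 × 10^-21 / 7.5 × 10^-3)^(1/2) = 7.5 × 10^-10 M

7.5 × 10^-10 M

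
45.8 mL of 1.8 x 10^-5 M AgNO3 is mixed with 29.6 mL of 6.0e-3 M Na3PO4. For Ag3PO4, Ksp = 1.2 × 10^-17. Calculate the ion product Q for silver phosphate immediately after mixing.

Total volume = 45.8 + 29.6 = 75.4 mL.
[Ag^+] = 1.8 × 10^-5 × (45.8/75.4) = 1.09 × 10^-5 M
[PO4^3-] = 6.0 × 10^-3 × (29.6/75.4) = 2.36 × 10^-3 M
Ag3PO4(s) ⇌ 3 Ag^+(aq) + PO4^3-(aq), so Q = [Ag^+]^3[PO4^3-]
Q = (1.09 x 10^-5)^3(2.36 × 10^-3) = 3.1 × 10^-18
Q < Ksp, so no precipitate of Ag3PO4 forms.

Q = 3.1 × 10^-18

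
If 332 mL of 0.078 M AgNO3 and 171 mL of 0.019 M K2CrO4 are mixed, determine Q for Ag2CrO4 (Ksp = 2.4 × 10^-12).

Total volume = 332 + 171 = 503 mL.
[Ag^+] = 7.8 x 10^-2 × (332/503) = 5.15 × 10^-2 M
[CrO4^2-] = 1.9 x 10^-2 × (171/503) = 6.46 × 10^-3 M
Ag2CrO4(s) ⇌ 2 Ag^+(aq) + CrO4^2-(aq), so Q = [Ag^+]^2[CrO4^2-]
Q = (5.15 × 10^-2)^2(6.46 x 10^-3) = 1.7 x 10^-5
Q > Ksp, so Ag2CrO4 will precipitate.

Q ≈ 1.7e-5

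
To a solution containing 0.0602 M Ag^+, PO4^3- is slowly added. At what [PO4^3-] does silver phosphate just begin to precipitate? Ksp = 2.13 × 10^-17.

[PO4^3-] = 9.76 × 10^-14 M

Ag3PO4(s) <=> 3 Ag^+(aq) + PO4^3-(aq)
Ksp = [Ag^+]^3[PO4^3-]
Precipitation begins when Q = Ksp. With [Ag^+] = 0.0602 M:
2.13 × 10^-17 = (0.0602)^3 × [PO4^3-]
[PO4^3-] = (2.13 × 10^-17 / 2.182 x 10^-4) = 9.76 x 10^-14 M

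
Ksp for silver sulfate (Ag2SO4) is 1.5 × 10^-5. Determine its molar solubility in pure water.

s = 1.6 × 10^-2 M

Ag2SO4(s) ⇌ 2 Ag^+ + SO4^2-
Ksp = [Ag^+]^2[SO4^2-]
If s mol/L of Ag2SO4 dissolves, [Ag^+] = 2s and [SO4^2-] = s.
Substituting: Ksp = (2s)^2s = 4s^3
s = (1.5 × 10^-5 / 4)^(1/3) = 1.6 × 10^-2 M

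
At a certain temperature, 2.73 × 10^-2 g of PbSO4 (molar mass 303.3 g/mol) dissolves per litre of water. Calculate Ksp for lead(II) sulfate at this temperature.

8.10e-9

Molar solubility s = (2.73 x 10^-2 g/L) / (303.3 g/mol) = 9.001 × 10^-5 M.
PbSO4(s) ⇌ Pb^2+(aq) + SO4^2-(aq)
With molar solubility s: [Pb^2+] = s, [SO4^2-] = s.
Ksp = [Pb^2+][SO4^2-]
Ksp = s × s = s^2
Ksp = (9.001 x 10^-5)^2 = 8.10 × 10^-9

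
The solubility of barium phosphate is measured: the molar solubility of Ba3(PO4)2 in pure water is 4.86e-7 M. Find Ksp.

Ksp ≈ 2.93 x 10^-30

Ba3(PO4)2(s) ⇌ 3 Ba^2+ + 2 PO4^3-
With molar solubility s: [Ba^2+] = 3s, [PO4^3-] = 2s.
Ksp = [Ba^2+]^3[PO4^3-]^2
Ksp = (3s)^3(2s)^2 = 108s^5
With s = 4.86 × 10^-7: Ksp = 2.93 × 10^-30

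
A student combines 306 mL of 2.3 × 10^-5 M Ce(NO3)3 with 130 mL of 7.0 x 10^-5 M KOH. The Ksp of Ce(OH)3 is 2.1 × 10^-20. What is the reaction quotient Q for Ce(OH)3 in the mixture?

Total volume = 306 + 130 = 436 mL.
[Ce^3+] = 2.3 x 10^-5 × (306/436) = 1.61 × 10^-5 M
[OH^-] = 7.0 x 10^-5 × (130/436) = 2.09 x 10^-5 M
Ce(OH)3(s) <=> Ce^3+ + 3 OH^-, so Q = [Ce^3+][OH^-]^3
Q = (1.61 × 10^-5)(2.09 x 10^-5)^3 = 1.5 × 10^-19
Q > Ksp, so Ce(OH)3 will precipitate.

Q = 1.5 × 10^-19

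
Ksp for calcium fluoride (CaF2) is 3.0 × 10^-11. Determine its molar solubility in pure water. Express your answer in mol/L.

s = 2.0e-4 M

CaF2(s) ⇌ Ca^2+(aq) + 2 F^-(aq)
Ksp = [Ca^2+][F^-]^2
With molar solubility s: [Ca^2+] = s, [F^-] = 2s.
Ksp = s(2s)^2 = 4s^3
s^3 = 3.0 × 10^-11 / 4, so s = 2.0 × 10^-4 M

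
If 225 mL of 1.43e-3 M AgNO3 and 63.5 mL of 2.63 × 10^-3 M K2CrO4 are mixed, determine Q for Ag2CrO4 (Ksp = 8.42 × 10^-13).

Total volume = 225 + 63.5 = 288.5 mL.
[Ag^+] = 1.43 x 10^-3 × (225/288.5) = 1.115 x 10^-3 M
[CrO4^2-] = 2.63 x 10^-3 × (63.5/288.5) = 5.789 × 10^-4 M
Ag2CrO4(s) ⇌ 2 Ag^+(aq) + CrO4^2-(aq), so Q = [Ag^+]^2[CrO4^2-]
Q = (1.115 × 10^-3)^2(5.789 x 10^-4) = 7.20 x 10^-10
Q > Ksp, so Ag2CrO4 will precipitate.

Q ≈ 7.20 × 10^-10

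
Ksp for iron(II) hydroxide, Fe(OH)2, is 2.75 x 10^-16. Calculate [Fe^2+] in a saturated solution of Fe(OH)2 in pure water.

Fe(OH)2(s) ⇌ Fe^2+(aq) + 2 OH^-(aq)
Ksp = [Fe^2+][OH^-]^2
If s mol/L of Fe(OH)2 dissolves, [Fe^2+] = s and [OH^-] = 2s.
So Ksp = s × (2s)^2 = 4s^3
Solving, s = (2.75 x 10^-16/4)^(1/3) = 4.097 × 10^-6 M
[Fe^2+] = s = 4.10 x 10^-6 M

[Fe^2+] = 4.10 × 10^-6 M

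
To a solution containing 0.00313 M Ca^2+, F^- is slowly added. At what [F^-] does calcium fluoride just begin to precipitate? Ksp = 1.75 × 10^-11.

CaF2(s) ⇌ Ca^2+ + 2 F^-
Ksp = [Ca^2+][F^-]^2
Precipitation begins when Q = Ksp. With [Ca^2+] = 0.00313 M:
1.75 × 10^-11 = (0.00313) × [F^-]^2
[F^-] = (1.75 × 10^-11 / 3.13 × 10^-3)^(1/2) = 7.48 x 10^-5 M

7.48 × 10^-5 M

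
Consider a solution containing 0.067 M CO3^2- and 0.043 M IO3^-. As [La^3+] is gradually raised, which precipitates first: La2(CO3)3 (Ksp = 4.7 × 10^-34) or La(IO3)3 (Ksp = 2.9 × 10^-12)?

La2(CO3)3

Each salt begins to precipitate when Q = Ksp, i.e. when [La^3+] reaches its threshold.
For La2(CO3)3: 4.7 × 10^-34 = (0.067)^3 × [La^3+]^2  ⇒  [La^3+] = 1.3 x 10^-15 M.
For La(IO3)3: 2.9 × 10^-12 = (0.043)^3 × [La^3+]  ⇒  [La^3+] = 3.6 × 10^-8 M.
The salt with the lower threshold [La^3+] precipitates first: La2(CO3)3.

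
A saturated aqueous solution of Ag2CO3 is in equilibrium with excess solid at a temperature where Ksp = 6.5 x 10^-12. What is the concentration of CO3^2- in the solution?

[CO3^2-] = 1.2 × 10^-4 M

Ag2CO3(s) ⇌ 2 Ag^+(aq) + CO3^2-(aq)
Ksp = [Ag^+]^2[CO3^2-]
For each mole of Ag2CO3 that dissolves: [Ag^+] = 2s, [CO3^2-] = s.
Ksp = (2s)^2s = 4s^3
s^3 = 6.5 x 10^-12 / 4, so s = 1.18 × 10^-4 M
[CO3^2-] = s = 1.2 x 10^-4 M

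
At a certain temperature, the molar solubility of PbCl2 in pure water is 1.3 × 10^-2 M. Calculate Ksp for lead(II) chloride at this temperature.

PbCl2(s) ⇌ Pb^2+ + 2 Cl^-
With molar solubility s: [Pb^2+] = s, [Cl^-] = 2s.
Ksp = [Pb^2+][Cl^-]^2
Ksp = s(2s)^2 = 4s^3
Ksp = 4 × (1.3 × 10^-2)^3 = 8.8 × 10^-6

8.8e-6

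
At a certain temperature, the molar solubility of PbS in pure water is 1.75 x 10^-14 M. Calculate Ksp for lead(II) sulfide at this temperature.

PbS(s) ⇌ Pb^2+ + S^2-
With molar solubility s: [Pb^2+] = s, [S^2-] = s.
Ksp = [Pb^2+][S^2-]
Ksp = (s)(s) = s^2
With s = 1.75 × 10^-14: Ksp = 3.06 x 10^-28

3.06e-28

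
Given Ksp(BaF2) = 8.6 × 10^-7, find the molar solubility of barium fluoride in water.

s = 6.0 x 10^-3 M

BaF2(s) <=> Ba^2+(aq) + 2 F^-(aq)
Ksp = [Ba^2+][F^-]^2
For each mole of BaF2 that dissolves: [Ba^2+] = s, [F^-] = 2s.
Substituting: Ksp = s(2s)^2 = 4s^3
s^3 = 8.6 × 10^-7 / 4, so s = 6.0 × 10^-3 M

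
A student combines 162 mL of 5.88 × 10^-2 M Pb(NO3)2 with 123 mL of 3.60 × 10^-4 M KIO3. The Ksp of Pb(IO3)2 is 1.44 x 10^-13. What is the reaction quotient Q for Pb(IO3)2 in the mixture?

Q ≈ 8.07e-10

Total volume = 162 + 123 = 285 mL.
[Pb^2+] = 5.88 x 10^-2 × (162/285) = 3.342 × 10^-2 M
[IO3^-] = 3.60 x 10^-4 × (123/285) = 1.554 × 10^-4 M
Pb(IO3)2(s) ⇌ Pb^2+(aq) + 2 IO3^-(aq), so Q = [Pb^2+][IO3^-]^2
Q = (3.342 × 10^-2)(1.554 × 10^-4)^2 = 8.07 × 10^-10
Q > Ksp, so Pb(IO3)2 will precipitate.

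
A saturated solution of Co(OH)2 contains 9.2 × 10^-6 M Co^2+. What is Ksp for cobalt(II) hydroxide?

Co(OH)2(s) <=> Co^2+ + 2 OH^-
Stoichiometry gives [OH^-] = (2/1)[Co^2+] = 1.84 × 10^-5 M.
Ksp = [Co^2+][OH^-]^2
Ksp = 9.2 x 10^-6 × (1.84 × 10^-5)^2 = 3.1 × 10^-15

3.1 x 10^-15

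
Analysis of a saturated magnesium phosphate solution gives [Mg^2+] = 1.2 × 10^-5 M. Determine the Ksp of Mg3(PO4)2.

Ksp = 1.1 × 10^-25

Mg3(PO4)2(s) <=> 3 Mg^2+(aq) + 2 PO4^3-(aq)
Stoichiometry gives [PO4^3-] = (2/3)[Mg^2+] = 8.00 × 10^-6 M.
Ksp = [Mg^2+]^3[PO4^3-]^2
Ksp = (1.2 × 10^-5)^3 × (8.00 × 10^-6)^2 = 1.1 × 10^-25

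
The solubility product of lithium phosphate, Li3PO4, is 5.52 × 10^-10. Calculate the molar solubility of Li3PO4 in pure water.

Li3PO4(s) ⇌ 3 Li^+(aq) + PO4^3-(aq)
Ksp = [Li^+]^3[PO4^3-]
If s mol/L of Li3PO4 dissolves, [Li^+] = 3s and [PO4^3-] = s.
Substituting: Ksp = (3s)^3s = 27s^4
Solving, s = (5.52 × 10^-10/27)^(1/4) = 2.13 x 10^-3 M

s ≈ 2.13 x 10^-3 M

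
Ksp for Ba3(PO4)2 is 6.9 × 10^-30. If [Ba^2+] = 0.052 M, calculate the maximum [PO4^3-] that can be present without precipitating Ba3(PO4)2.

Ba3(PO4)2(s) <=> 3 Ba^2+ + 2 PO4^3-
Ksp = [Ba^2+]^3[PO4^3-]^2
Precipitation begins when Q = Ksp. With [Ba^2+] = 0.052 M:
6.9 × 10^-30 = (0.052)^3 × [PO4^3-]^2
[PO4^3-] = (6.9 × 10^-30 / 1.41 × 10^-4)^(1/2) = 2.2 × 10^-13 M

[PO4^3-] = 2.2e-13 M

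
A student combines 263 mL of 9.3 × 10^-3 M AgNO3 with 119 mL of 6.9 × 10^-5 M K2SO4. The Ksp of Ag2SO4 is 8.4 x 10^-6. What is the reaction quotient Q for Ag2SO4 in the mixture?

Total volume = 263 + 119 = 382 mL.
[Ag^+] = 9.3 x 10^-3 × (263/382) = 6.40 x 10^-3 M
[SO4^2-] = 6.9 × 10^-5 × (119/382) = 2.15 × 10^-5 M
Ag2SO4(s) <=> 2 Ag^+(aq) + SO4^2-(aq), so Q = [Ag^+]^2[SO4^2-]
Q = (6.40 × 10^-3)^2(2.15 × 10^-5) = 8.8 × 10^-10
Q < Ksp, so no precipitate of Ag2SO4 forms.

8.8 × 10^-10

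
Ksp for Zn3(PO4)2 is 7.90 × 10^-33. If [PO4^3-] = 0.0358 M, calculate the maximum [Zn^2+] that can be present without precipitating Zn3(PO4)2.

[Zn^2+] ≈ 1.83 x 10^-10 M

Zn3(PO4)2(s) <=> 3 Zn^2+ + 2 PO4^3-
Ksp = [Zn^2+]^3[PO4^3-]^2
Precipitation begins when Q = Ksp. With [PO4^3-] = 0.0358 M:
7.90 × 10^-33 = (0.0358)^2 × [Zn^2+]^3
[Zn^2+] = (7.90 × 10^-33 / 1.282 x 10^-3)^(1/3) = 1.83 x 10^-10 M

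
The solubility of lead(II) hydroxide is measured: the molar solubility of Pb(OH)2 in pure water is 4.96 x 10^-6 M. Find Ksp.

Pb(OH)2(s) ⇌ Pb^2+ + 2 OH^-
For each mole of Pb(OH)2 that dissolves: [Pb^2+] = s, [OH^-] = 2s.
Ksp = [Pb^2+][OH^-]^2
So Ksp = s × (2s)^2 = 4s^3
Ksp = 4 × (4.96 × 10^-6)^3 = 4.88 × 10^-16

Ksp ≈ 4.88 × 10^-16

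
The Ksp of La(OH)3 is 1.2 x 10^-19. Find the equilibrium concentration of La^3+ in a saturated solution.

[La^3+] ≈ 8.2 x 10^-6 M

La(OH)3(s) ⇌ La^3+(aq) + 3 OH^-(aq)
Ksp = [La^3+][OH^-]^3
If s mol/L of La(OH)3 dissolves, [La^3+] = s and [OH^-] = 3s.
Ksp = s(3s)^3 = 27s^4
s^4 = 1.2 x 10^-19 / 27, so s = 8.16 x 10^-6 M
[La^3+] = s = 8.2 × 10^-6 M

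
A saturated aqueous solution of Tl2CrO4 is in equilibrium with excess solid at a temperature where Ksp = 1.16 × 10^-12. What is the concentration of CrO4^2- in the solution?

Tl2CrO4(s) <=> 2 Tl^+(aq) + CrO4^2-(aq)
Ksp = [Tl^+]^2[CrO4^2-]
Let s = molar solubility. Then [Tl^+] = 2s and [CrO4^2-] = s.
Ksp = (2s)^2s = 4s^3
s = (1.16 × 10^-12 / 4)^(1/3) = 6.619 × 10^-5 M
[CrO4^2-] = s = 6.62 × 10^-5 M

[CrO4^2-] ≈ 6.62 × 10^-5 M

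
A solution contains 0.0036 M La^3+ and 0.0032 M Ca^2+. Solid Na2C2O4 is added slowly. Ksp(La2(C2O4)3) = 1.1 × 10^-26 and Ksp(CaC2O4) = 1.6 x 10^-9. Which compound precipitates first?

Precipitation of each salt starts when its ion product equals its Ksp.
For La2(C2O4)3: 1.1 × 10^-26 = (0.0036)^2 × [C2O4^2-]^3  ⇒  [C2O4^2-] = 9.5 × 10^-8 M.
For CaC2O4: 1.6 x 10^-9 = 0.0032 × [C2O4^2-]  ⇒  [C2O4^2-] = 5.0 x 10^-7 M.
The salt with the lower threshold [C2O4^2-] precipitates first: La2(C2O4)3.

La2(C2O4)3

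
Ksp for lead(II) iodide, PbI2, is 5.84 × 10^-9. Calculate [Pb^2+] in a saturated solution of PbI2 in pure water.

1.13 × 10^-3 M

PbI2(s) ⇌ Pb^2+(aq) + 2 I^-(aq)
Ksp = [Pb^2+][I^-]^2
With molar solubility s: [Pb^2+] = s, [I^-] = 2s.
So Ksp = s × (2s)^2 = 4s^3
s^3 = 5.84 × 10^-9 / 4, so s = 1.134 x 10^-3 M
[Pb^2+] = s = 1.13 × 10^-3 M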